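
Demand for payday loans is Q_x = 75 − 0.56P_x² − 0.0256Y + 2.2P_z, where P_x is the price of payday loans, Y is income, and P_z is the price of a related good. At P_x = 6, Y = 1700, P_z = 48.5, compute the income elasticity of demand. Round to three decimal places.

-0.369

Substituting, Q_x = 75 − 0.56(6)² − 0.0256(1700) + 2.2(48.5) = 75 − 20.16 − 43.52 + 106.7 = 118.02.
∂Q_x/∂Y = −0.0256, so E_I = -0.0256·(1700/118.02) ≈ -0.369.
E_I < 0: inferior good.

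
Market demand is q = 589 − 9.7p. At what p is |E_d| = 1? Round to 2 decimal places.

30.36

For linear demand q = a − bp, E = −bp/(a − bp). |E| = 1 ⇒ bp = a − bp ⇒ p = a/(2b).
p = 589/(2·9.7) ≈ 30.36.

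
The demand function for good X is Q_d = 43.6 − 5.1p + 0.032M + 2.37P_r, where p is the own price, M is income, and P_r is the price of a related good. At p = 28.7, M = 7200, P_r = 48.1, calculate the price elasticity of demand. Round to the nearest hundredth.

-0.61

Substituting, Q_d = 43.6 − 5.1(28.7) + 0.032(7200) + 2.37(48.1) = 43.6 − 146.37 + 230.4 + 113.997 = 241.627.
∂Q_d/∂p = −5.1, so E_p = (−5.1)·(28.7/241.627) ≈ -0.61.
|E_p| < 1: demand is inelastic.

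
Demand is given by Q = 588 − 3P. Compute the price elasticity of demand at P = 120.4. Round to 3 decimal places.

-1.593

At P = 120.4, Q = 226.8.
dQ/dP = −3.
Point elasticity E = (dQ/dP)·(P/Q) = -3 × 120.4/226.8 ≈ -1.593.
|E| > 1, so demand is elastic at this price.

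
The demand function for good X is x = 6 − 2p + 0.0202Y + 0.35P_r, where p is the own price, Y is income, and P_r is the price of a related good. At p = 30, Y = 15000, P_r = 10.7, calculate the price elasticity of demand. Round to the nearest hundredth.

-0.24

At the given point, x = 6 − 2(30) + 0.0202(15000) + 0.35(10.7) = 6 − 60 + 303 + 3.745 = 252.745.
∂x/∂p = −2, so E_p = (−2)·(30/252.745) ≈ -0.24.
|E_p| < 1: demand is inelastic.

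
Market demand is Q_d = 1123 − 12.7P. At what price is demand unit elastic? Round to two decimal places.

For linear demand Q_d = a − bP, E = −bP/(a − bP). |E| = 1 ⇒ bP = a − bP ⇒ P = a/(2b).
P = 1123/(2·12.7) ≈ 44.21.

44.21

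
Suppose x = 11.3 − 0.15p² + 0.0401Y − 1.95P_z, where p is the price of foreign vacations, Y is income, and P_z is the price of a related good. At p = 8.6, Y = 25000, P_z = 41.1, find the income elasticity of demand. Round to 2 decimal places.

x = 11.3 − 0.15(8.6)² + 0.0401(25000) − 1.95(41.1) = 11.3 − 11.094 + 1002.5 − 80.145 = 922.561.
∂x/∂Y = +0.0401, so E_I = 0.0401·(25000/922.561) ≈ 1.09.
E_I > 1: normal good (luxury).

1.09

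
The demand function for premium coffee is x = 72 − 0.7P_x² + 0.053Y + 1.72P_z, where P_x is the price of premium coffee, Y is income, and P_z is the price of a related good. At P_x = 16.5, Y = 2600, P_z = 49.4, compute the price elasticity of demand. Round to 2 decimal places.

x = 72 − 0.7(16.5)² + 0.053(2600) + 1.72(49.4) = 72 − 190.575 + 137.8 + 84.968 = 104.193.
∂x/∂P_x = −2·0.7·P_x = -23.1, so E_p = -23.1·(16.5/104.193) ≈ -3.66.
|E_p| > 1: demand is elastic.

-3.66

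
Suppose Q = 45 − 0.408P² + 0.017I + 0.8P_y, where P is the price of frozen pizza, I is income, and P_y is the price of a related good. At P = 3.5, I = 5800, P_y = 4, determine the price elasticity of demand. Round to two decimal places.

-0.07

Q = 45 − 0.408(3.5)² + 0.017(5800) + 0.8(4) = 45 − 4.998 + 98.6 + 3.2 = 141.802.
∂Q/∂P = −2·0.408·P = -2.856, so E_p = -2.856·(3.5/141.802) ≈ -0.07.
|E_p| < 1: demand is inelastic.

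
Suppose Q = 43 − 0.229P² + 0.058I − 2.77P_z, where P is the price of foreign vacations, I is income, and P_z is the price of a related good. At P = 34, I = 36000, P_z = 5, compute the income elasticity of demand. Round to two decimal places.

Evaluating quantity at (P, I, P_z) gives Q = 43 − 0.229(34)² + 0.058(36000) − 2.77(5) = 43 − 264.724 + 2088 − 13.85 = 1852.426.
∂Q/∂I = +0.058, so E_I = 0.058·(36000/1852.426) ≈ 1.13.
E_I > 1: normal good (luxury).

1.13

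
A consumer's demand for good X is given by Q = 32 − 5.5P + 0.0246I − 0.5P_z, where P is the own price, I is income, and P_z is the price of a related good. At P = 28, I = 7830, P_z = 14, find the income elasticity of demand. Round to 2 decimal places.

3.03

Substituting, Q = 32 − 5.5(28) + 0.0246(7830) − 0.5(14) = 32 − 154 + 192.618 − 7 = 63.618.
∂Q/∂I = +0.0246, so E_I = 0.0246·(7830/63.618) ≈ 3.03.
E_I > 1: normal good (luxury).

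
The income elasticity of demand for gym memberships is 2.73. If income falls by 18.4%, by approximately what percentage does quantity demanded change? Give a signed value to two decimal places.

%ΔQ ≈ E × %ΔI = (2.73) × (-18.4%) ≈ -50.23%.

-50.23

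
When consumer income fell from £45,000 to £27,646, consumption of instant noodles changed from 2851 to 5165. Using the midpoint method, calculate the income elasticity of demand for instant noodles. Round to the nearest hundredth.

-1.21

%ΔQ = (5165 − 2851)/[(2851+5165)/2] = 2314/4008 ≈ 0.5773.
%ΔI = (27,646 − 45,000)/[(45,000+27,646)/2] = -17354/36323 ≈ -0.4778.
E_I = %ΔQ/%ΔI ≈ -1.21.
E_I < 0: inferior good.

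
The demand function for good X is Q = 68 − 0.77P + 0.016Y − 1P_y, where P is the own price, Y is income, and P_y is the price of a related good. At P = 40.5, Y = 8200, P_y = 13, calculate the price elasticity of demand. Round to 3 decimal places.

-0.201

Q = 68 − 0.77(40.5) + 0.016(8200) − 1(13) = 68 − 31.185 + 131.2 − 13 = 155.015.
∂Q/∂P = −0.77, so E_p = (−0.77)·(40.5/155.015) ≈ -0.201.
|E_p| < 1: demand is inelastic.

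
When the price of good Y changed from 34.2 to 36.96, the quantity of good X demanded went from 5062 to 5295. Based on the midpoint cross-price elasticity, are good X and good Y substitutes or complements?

substitutes

%ΔQ_x = (5295 − 5062)/[(5062+5295)/2] = 233/5178.5 ≈ 0.0450.
%ΔP_y = (36.96 − 34.2)/[(34.2+36.96)/2] ≈ 0.0776.
E_xy = 0.0450/0.0776 ≈ 0.580.
E_xy > 0, so the goods are substitutes.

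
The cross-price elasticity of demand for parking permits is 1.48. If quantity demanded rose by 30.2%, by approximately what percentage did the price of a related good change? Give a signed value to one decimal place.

%ΔQ ≈ E × %ΔP_y ⇒ %ΔP_y = %ΔQ / E = (30.2%)/(1.48) ≈ 20.4%.

20.4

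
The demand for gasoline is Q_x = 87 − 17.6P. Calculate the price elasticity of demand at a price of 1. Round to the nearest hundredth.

At P = 1, Q_x = 69.4.
dQ_x/dP = −17.6.
Point elasticity E = (dQ_x/dP)·(P/Q_x) = -17.6 × 1/69.4 ≈ -0.25.
|E| < 1, so demand is inelastic at this price.

-0.25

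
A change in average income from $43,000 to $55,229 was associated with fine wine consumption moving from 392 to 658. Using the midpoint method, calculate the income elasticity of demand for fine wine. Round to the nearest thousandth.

2.035

%ΔQ = (658 − 392)/[(392+658)/2] = 266/525 ≈ 0.5067.
%ΔI = (55,229 − 43,000)/[(43,000+55,229)/2] = 12229/49114.5 ≈ 0.2490.
E_I = %ΔQ/%ΔI ≈ 2.035.
E_I > 1: normal good (luxury).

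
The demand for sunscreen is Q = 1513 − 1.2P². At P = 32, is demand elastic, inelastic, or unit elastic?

elastic

At P = 32, Q = 284.2.
dQ/dP = −2·1.2·P = −76.8.
Point elasticity E = (dQ/dP)·(P/Q) = -76.8 × 32/284.2 ≈ -8.647.
|E| ≈ 8.647 > 1, so demand is elastic.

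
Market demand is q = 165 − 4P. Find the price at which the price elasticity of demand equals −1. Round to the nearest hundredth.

20.63

For linear demand q = a − bP, E = −bP/(a − bP). |E| = 1 ⇒ bP = a − bP ⇒ P = a/(2b).
P = 165/(2·4) ≈ 20.63.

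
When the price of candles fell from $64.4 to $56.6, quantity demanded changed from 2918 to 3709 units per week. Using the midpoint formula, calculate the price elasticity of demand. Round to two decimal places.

-1.85

%Δq = (3709 − 2918)/[(2918 + 3709)/2] = 791/3313.5 ≈ 0.2387.
%Δp = (56.6 − 64.4)/[(64.4 + 56.6)/2] = -7.8/60.5 ≈ -0.1289.
Arc elasticity E = %Δq/%Δp ≈ 0.2387/-0.1289 ≈ -1.85.
|E| > 1: demand is elastic over this range.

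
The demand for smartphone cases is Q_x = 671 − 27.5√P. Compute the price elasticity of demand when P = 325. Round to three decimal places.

At P = 325, Q_x = 175.2367.
dQ_x/dP = −27.5/(2√P) = −27.5/(2·18.0278).
Point elasticity E = (dQ_x/dP)·(P/Q_x) = -0.7627 × 325/175.2367 ≈ -1.415.
|E| > 1, so demand is elastic at this price.

-1.415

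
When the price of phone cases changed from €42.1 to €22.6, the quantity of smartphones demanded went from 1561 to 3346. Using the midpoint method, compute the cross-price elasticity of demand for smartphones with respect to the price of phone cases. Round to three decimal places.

%ΔQ_x = (3346 − 1561)/[(1561+3346)/2] = 1785/2453.5 ≈ 0.7275.
%ΔP_y = (22.6 − 42.1)/[(42.1+22.6)/2] ≈ -0.6028.
E_xy = 0.7275/-0.6028 ≈ -1.207.
E_xy < 0, so smartphones and phone cases are complements.

-1.207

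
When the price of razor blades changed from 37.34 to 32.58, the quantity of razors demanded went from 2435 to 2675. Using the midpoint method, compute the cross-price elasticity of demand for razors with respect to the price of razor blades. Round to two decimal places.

%ΔQ_x = (2675 − 2435)/[(2435+2675)/2] = 240/2555 ≈ 0.0939.
%ΔP_y = (32.58 − 37.34)/[(37.34+32.58)/2] ≈ -0.1362.
E_xy = 0.0939/-0.1362 ≈ -0.69.
E_xy < 0, so razors and razor blades are complements.

-0.69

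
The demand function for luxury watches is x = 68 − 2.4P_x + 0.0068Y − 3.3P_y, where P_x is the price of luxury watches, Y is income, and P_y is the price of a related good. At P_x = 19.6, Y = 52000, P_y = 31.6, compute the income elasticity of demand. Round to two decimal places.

1.31

Substituting, x = 68 − 2.4(19.6) + 0.0068(52000) − 3.3(31.6) = 68 − 47.04 + 353.6 − 104.28 = 270.28.
∂x/∂Y = +0.0068, so E_I = 0.0068·(52000/270.28) ≈ 1.31.
E_I > 1: normal good (luxury).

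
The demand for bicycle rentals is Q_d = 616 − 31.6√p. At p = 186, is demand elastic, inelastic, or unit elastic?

elastic

At p = 186, Q_d = 185.0335.
dQ_d/dp = −31.6/(2√p) = −31.6/(2·13.6382).
Point elasticity E = (dQ_d/dp)·(p/Q_d) = -1.1585 × 186/185.0335 ≈ -1.165.
|E| ≈ 1.165 > 1, so demand is elastic.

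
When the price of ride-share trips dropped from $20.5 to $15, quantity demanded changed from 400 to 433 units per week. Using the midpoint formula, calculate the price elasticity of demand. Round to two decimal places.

-0.26

%ΔQ = (433 − 400)/[(400 + 433)/2] = 33/416.5 ≈ 0.0792.
%ΔP = (15 − 20.5)/[(20.5 + 15)/2] = -5.5/17.75 ≈ -0.3099.
Arc elasticity E = %ΔQ/%ΔP ≈ 0.0792/-0.3099 ≈ -0.26.
|E| < 1: demand is inelastic over this range.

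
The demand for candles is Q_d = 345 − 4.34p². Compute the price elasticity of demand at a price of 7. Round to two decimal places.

At p = 7, Q_d = 132.34.
dQ_d/dp = −2·4.34·p = −60.76.
Point elasticity E = (dQ_d/dp)·(p/Q_d) = -60.76 × 7/132.34 ≈ -3.21.
|E| > 1, so demand is elastic at this price.

-3.21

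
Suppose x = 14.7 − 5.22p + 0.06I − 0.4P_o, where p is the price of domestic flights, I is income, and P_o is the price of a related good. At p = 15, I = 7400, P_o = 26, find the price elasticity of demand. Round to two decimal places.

Substituting, x = 14.7 − 5.22(15) + 0.06(7400) − 0.4(26) = 14.7 − 78.3 + 444 − 10.4 = 370.
∂x/∂p = −5.22, so E_p = (−5.22)·(15/370) ≈ -0.21.
|E_p| < 1: demand is inelastic.

-0.21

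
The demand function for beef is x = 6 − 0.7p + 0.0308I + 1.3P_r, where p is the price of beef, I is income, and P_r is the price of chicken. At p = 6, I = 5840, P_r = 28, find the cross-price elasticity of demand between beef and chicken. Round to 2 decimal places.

0.17

At the given point, x = 6 − 0.7(6) + 0.0308(5840) + 1.3(28) = 6 − 4.2 + 179.872 + 36.4 = 218.072.
∂x/∂P_r = +1.3, so E_xy = 1.3·(28/218.072) ≈ 0.17.
E_xy > 0: the goods are substitutes.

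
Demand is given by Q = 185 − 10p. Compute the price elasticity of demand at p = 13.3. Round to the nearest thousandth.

-2.558

At p = 13.3, Q = 52.
dQ/dp = −10.
Point elasticity E = (dQ/dp)·(p/Q) = -10 × 13.3/52 ≈ -2.558.
|E| > 1, so demand is elastic at this price.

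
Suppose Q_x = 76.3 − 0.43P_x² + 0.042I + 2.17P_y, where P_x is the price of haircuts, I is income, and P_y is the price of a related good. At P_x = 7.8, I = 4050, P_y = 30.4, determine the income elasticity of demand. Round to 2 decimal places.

Evaluating quantity at (P_x, I, P_y) gives Q_x = 76.3 − 0.43(7.8)² + 0.042(4050) + 2.17(30.4) = 76.3 − 26.1612 + 170.1 + 65.968 = 286.2068.
∂Q_x/∂I = +0.042, so E_I = 0.042·(4050/286.2068) ≈ 0.59.
E_I ∈ (0,1): normal good (necessity).

0.59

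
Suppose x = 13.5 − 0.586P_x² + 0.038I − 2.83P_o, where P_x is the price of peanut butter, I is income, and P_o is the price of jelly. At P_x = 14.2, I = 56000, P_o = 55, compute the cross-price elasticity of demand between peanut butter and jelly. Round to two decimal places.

-0.08

Substituting, x = 13.5 − 0.586(14.2)² + 0.038(56000) − 2.83(55) = 13.5 − 118.161 + 2128 − 155.65 = 1867.689.
∂x/∂P_o = −2.83, so E_xy = -2.83·(55/1867.689) ≈ -0.08.
E_xy < 0: the goods are complements.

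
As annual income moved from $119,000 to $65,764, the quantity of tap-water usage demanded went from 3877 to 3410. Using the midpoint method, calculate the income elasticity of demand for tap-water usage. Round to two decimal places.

0.22

%ΔQ = (3410 − 3877)/[(3877+3410)/2] = -467/3643.5 ≈ -0.1282.
%ΔI = (65,764 − 119,000)/[(119,000+65,764)/2] = -53236/92382 ≈ -0.5763.
E_I = %ΔQ/%ΔI ≈ 0.22.
E_I ∈ (0,1): normal good (necessity).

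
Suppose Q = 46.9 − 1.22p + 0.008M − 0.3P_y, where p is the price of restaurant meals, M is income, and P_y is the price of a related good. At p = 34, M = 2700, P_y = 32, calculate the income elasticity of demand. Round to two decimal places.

Q = 46.9 − 1.22(34) + 0.008(2700) − 0.3(32) = 46.9 − 41.48 + 21.6 − 9.6 = 17.42.
∂Q/∂M = +0.008, so E_I = 0.008·(2700/17.42) ≈ 1.24.
E_I > 1: normal good (luxury).

1.24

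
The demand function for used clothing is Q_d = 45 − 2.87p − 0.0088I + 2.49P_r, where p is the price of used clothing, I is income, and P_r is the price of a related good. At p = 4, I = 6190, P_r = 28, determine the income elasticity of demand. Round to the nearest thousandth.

First evaluate Q_d: 45 − 2.87(4) − 0.0088(6190) + 2.49(28) = 45 − 11.48 − 54.472 + 69.72 = 48.768.
∂Q_d/∂I = −0.0088, so E_I = -0.0088·(6190/48.768) ≈ -1.117.
E_I < 0: inferior good.

-1.117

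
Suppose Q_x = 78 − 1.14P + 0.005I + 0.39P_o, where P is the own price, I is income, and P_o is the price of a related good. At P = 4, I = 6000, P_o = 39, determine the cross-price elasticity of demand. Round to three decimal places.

0.128

Evaluating quantity at (P, I, P_o) gives Q_x = 78 − 1.14(4) + 0.005(6000) + 0.39(39) = 78 − 4.56 + 30 + 15.21 = 118.65.
∂Q_x/∂P_o = +0.39, so E_xy = 0.39·(39/118.65) ≈ 0.128.
E_xy > 0: the goods are substitutes.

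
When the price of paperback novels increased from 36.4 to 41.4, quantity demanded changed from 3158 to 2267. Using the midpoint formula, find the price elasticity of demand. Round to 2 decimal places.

%Δq = (2267 − 3158)/[(3158 + 2267)/2] = -891/2712.5 ≈ -0.3285.
%Δp = (41.4 − 36.4)/[(36.4 + 41.4)/2] = 5/38.9 ≈ 0.1285.
Arc elasticity E = %Δq/%Δp ≈ -0.3285/0.1285 ≈ -2.56.
|E| > 1: demand is elastic over this range.

-2.56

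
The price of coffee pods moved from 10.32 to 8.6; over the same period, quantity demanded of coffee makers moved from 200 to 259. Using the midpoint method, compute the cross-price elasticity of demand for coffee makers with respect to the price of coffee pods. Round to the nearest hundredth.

%ΔQ_x = (259 − 200)/[(200+259)/2] = 59/229.5 ≈ 0.2571.
%ΔP_y = (8.6 − 10.32)/[(10.32+8.6)/2] ≈ -0.1818.
E_xy = 0.2571/-0.1818 ≈ -1.41.
E_xy < 0, so coffee makers and coffee pods are complements.

-1.41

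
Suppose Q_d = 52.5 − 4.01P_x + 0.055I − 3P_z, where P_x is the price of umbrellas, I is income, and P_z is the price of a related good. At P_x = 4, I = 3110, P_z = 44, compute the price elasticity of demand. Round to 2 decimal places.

-0.21

First evaluate Q_d: 52.5 − 4.01(4) + 0.055(3110) − 3(44) = 52.5 − 16.04 + 171.05 − 132 = 75.51.
∂Q_d/∂P_x = −4.01, so E_p = (−4.01)·(4/75.51) ≈ -0.21.
|E_p| < 1: demand is inelastic.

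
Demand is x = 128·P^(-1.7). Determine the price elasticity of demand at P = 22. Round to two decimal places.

-1.70

For a Cobb–Douglas (constant-elasticity) form x = A·P^α·…, the elasticity with respect to P equals the exponent α at every point.
Here the exponent on P is -1.7, so the price elasticity of demand is -1.70.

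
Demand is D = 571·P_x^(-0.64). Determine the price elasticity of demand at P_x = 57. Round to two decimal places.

-0.64

For a Cobb–Douglas (constant-elasticity) form D = A·P_x^α·…, the elasticity with respect to P_x equals the exponent α at every point.
Here the exponent on P_x is -0.64, so the price elasticity of demand is -0.64.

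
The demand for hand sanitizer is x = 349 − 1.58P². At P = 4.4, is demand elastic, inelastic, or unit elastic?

At P = 4.4, x = 318.4112.
dx/dP = −2·1.58·P = −13.904.
Point elasticity E = (dx/dP)·(P/x) = -13.904 × 4.4/318.4112 ≈ -0.192.
|E| ≈ 0.192 < 1, so demand is inelastic.

inelastic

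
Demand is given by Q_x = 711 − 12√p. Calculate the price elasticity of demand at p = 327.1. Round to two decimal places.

At p = 327.1, Q_x = 493.9691.
dQ_x/dp = −12/(2√p) = −12/(2·18.0859).
Point elasticity E = (dQ_x/dp)·(p/Q_x) = -0.3318 × 327.1/493.9691 ≈ -0.22.
|E| < 1, so demand is inelastic at this price.

-0.22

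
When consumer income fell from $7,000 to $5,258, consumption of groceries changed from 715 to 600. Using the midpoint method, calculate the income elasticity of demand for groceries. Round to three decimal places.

%ΔQ = (600 − 715)/[(715+600)/2] = -115/657.5 ≈ -0.1749.
%ΔY = (5,258 − 7,000)/[(7,000+5,258)/2] = -1742/6129 ≈ -0.2842.
E_I = %ΔQ/%ΔY ≈ 0.615.
E_I ∈ (0,1): normal good (necessity).

0.615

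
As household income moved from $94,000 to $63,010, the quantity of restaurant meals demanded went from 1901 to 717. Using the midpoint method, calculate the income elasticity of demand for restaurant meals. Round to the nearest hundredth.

2.29

%ΔQ = (717 − 1901)/[(1901+717)/2] = -1184/1309 ≈ -0.9045.
%ΔM = (63,010 − 94,000)/[(94,000+63,010)/2] = -30990/78505 ≈ -0.3948.
E_I = %ΔQ/%ΔM ≈ 2.29.
E_I > 1: normal good (luxury).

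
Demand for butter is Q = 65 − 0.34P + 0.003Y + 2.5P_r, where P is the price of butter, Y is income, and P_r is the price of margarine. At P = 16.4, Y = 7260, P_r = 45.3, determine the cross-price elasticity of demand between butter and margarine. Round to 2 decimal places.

Evaluating quantity at (P, Y, P_r) gives Q = 65 − 0.34(16.4) + 0.003(7260) + 2.5(45.3) = 65 − 5.576 + 21.78 + 113.25 = 194.454.
∂Q/∂P_r = +2.5, so E_xy = 2.5·(45.3/194.454) ≈ 0.58.
E_xy > 0: the goods are substitutes.

0.58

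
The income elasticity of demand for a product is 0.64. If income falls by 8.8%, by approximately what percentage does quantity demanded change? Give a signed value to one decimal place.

%ΔQ ≈ E × %ΔI = (0.64) × (-8.8%) ≈ -5.6%.

-5.6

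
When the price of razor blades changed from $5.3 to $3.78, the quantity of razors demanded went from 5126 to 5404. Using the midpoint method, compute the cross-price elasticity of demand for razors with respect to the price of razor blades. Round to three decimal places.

%ΔQ_x = (5404 − 5126)/[(5126+5404)/2] = 278/5265 ≈ 0.0528.
%ΔP_y = (3.78 − 5.3)/[(5.3+3.78)/2] ≈ -0.3348.
E_xy = 0.0528/-0.3348 ≈ -0.158.
E_xy < 0, so razors and razor blades are complements.

-0.158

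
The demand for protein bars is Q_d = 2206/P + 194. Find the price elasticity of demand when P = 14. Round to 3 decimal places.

At P = 14, Q_d = 351.5714.
dQ_d/dP = −2206/P² = −11.2551.
Point elasticity E = (dQ_d/dP)·(P/Q_d) = -11.2551 × 14/351.5714 ≈ -0.448.
|E| < 1, so demand is inelastic at this price.

-0.448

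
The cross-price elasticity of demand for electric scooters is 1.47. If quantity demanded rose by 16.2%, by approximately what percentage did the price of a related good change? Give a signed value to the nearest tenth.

11.0

%ΔQ ≈ E × %ΔP_y ⇒ %ΔP_y = %ΔQ / E = (16.2%)/(1.47) ≈ 11.0%.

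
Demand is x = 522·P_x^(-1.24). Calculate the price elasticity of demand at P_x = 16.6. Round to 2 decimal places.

For a Cobb–Douglas (constant-elasticity) form x = A·P_x^α·…, the elasticity with respect to P_x equals the exponent α at every point.
Here the exponent on P_x is -1.24, so the price elasticity of demand is -1.24.

-1.24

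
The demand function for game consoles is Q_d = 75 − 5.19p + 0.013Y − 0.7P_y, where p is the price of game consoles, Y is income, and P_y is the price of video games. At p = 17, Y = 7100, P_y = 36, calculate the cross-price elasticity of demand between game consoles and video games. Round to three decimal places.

First evaluate Q_d: 75 − 5.19(17) + 0.013(7100) − 0.7(36) = 75 − 88.23 + 92.3 − 25.2 = 53.87.
∂Q_d/∂P_y = −0.7, so E_xy = -0.7·(36/53.87) ≈ -0.468.
E_xy < 0: the goods are complements.

-0.468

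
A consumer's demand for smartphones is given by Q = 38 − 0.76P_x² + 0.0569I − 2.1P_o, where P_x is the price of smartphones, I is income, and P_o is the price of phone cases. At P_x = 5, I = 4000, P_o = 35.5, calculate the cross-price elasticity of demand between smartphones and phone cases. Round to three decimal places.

-0.433

Evaluating quantity at (P_x, I, P_o) gives Q = 38 − 0.76(5)² + 0.0569(4000) − 2.1(35.5) = 38 − 19 + 227.6 − 74.55 = 172.05.
∂Q/∂P_o = −2.1, so E_xy = -2.1·(35.5/172.05) ≈ -0.433.
E_xy < 0: the goods are complements.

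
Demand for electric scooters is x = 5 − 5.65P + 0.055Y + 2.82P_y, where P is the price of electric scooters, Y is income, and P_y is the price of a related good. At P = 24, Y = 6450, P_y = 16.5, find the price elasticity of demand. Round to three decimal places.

At the given point, x = 5 − 5.65(24) + 0.055(6450) + 2.82(16.5) = 5 − 135.6 + 354.75 + 46.53 = 270.68.
∂x/∂P = −5.65, so E_p = (−5.65)·(24/270.68) ≈ -0.501.
|E_p| < 1: demand is inelastic.

-0.501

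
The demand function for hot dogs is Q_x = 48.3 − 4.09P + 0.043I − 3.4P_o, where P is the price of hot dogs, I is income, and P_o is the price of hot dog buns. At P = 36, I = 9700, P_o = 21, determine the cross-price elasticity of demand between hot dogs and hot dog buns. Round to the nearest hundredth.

Substituting, Q_x = 48.3 − 4.09(36) + 0.043(9700) − 3.4(21) = 48.3 − 147.24 + 417.1 − 71.4 = 246.76.
∂Q_x/∂P_o = −3.4, so E_xy = -3.4·(21/246.76) ≈ -0.29.
E_xy < 0: the goods are complements.

-0.29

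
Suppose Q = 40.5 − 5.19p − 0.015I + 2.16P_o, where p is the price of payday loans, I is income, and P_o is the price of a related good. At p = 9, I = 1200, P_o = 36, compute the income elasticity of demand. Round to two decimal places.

-0.34

First evaluate Q: 40.5 − 5.19(9) − 0.015(1200) + 2.16(36) = 40.5 − 46.71 − 18 + 77.76 = 53.55.
∂Q/∂I = −0.015, so E_I = -0.015·(1200/53.55) ≈ -0.34.
E_I < 0: inferior good.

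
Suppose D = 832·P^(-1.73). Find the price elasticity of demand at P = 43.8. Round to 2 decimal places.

For a Cobb–Douglas (constant-elasticity) form D = A·P^α·…, the elasticity with respect to P equals the exponent α at every point.
Here the exponent on P is -1.73, so the price elasticity of demand is -1.73.

-1.73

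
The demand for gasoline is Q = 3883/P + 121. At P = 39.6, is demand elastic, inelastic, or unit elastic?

At P = 39.6, Q = 219.0556.
dQ/dP = −3883/P² = −2.4762.
Point elasticity E = (dQ/dP)·(P/Q) = -2.4762 × 39.6/219.0556 ≈ -0.448.
|E| ≈ 0.448 < 1, so demand is inelastic.

inelastic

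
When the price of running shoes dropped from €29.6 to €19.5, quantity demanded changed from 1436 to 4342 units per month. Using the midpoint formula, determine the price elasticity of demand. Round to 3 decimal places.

-2.445

%ΔQ = (4342 − 1436)/[(1436 + 4342)/2] = 2906/2889 ≈ 1.0059.
%ΔP = (19.5 − 29.6)/[(29.6 + 19.5)/2] = -10.1/24.55 ≈ -0.4114.
Arc elasticity E = %ΔQ/%ΔP ≈ 1.0059/-0.4114 ≈ -2.445.
|E| > 1: demand is elastic over this range.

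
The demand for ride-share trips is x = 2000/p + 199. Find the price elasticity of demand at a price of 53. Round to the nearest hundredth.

At p = 53, x = 236.7358.
dx/dp = −2000/p² = −0.712.
Point elasticity E = (dx/dp)·(p/x) = -0.712 × 53/236.7358 ≈ -0.16.
|E| < 1, so demand is inelastic at this price.

-0.16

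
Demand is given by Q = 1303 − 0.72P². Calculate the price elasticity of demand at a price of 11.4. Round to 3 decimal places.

-0.155

At P = 11.4, Q = 1209.4288.
dQ/dP = −2·0.72·P = −16.416.
Point elasticity E = (dQ/dP)·(P/Q) = -16.416 × 11.4/1209.4288 ≈ -0.155.
|E| < 1, so demand is inelastic at this price.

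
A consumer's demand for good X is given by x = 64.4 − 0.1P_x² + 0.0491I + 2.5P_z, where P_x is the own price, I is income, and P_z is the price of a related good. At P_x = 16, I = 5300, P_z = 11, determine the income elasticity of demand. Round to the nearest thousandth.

Evaluating quantity at (P_x, I, P_z) gives x = 64.4 − 0.1(16)² + 0.0491(5300) + 2.5(11) = 64.4 − 25.6 + 260.23 + 27.5 = 326.53.
∂x/∂I = +0.0491, so E_I = 0.0491·(5300/326.53) ≈ 0.797.
E_I ∈ (0,1): normal good (necessity).

0.797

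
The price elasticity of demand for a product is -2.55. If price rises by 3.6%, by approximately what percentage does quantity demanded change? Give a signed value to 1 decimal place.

-9.2

%ΔQ ≈ E × %ΔP = (-2.55) × (3.6%) ≈ -9.2%.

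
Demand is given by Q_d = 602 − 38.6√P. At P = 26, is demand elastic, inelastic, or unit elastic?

At P = 26, Q_d = 405.1778.
dQ_d/dP = −38.6/(2√P) = −38.6/(2·5.099).
Point elasticity E = (dQ_d/dP)·(P/Q_d) = -3.785 × 26/405.1778 ≈ -0.243.
|E| ≈ 0.243 < 1, so demand is inelastic.

inelastic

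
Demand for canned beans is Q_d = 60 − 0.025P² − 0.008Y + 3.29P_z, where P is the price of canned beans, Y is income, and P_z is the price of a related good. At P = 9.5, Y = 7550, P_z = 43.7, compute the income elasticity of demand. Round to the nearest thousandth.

-0.428

First evaluate Q_d: 60 − 0.025(9.5)² − 0.008(7550) + 3.29(43.7) = 60 − 2.2563 − 60.4 + 143.773 = 141.1168.
∂Q_d/∂Y = −0.008, so E_I = -0.008·(7550/141.1168) ≈ -0.428.
E_I < 0: inferior good.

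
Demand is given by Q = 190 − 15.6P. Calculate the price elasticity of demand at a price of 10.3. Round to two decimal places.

At P = 10.3, Q = 29.32.
dQ/dP = −15.6.
Point elasticity E = (dQ/dP)·(P/Q) = -15.6 × 10.3/29.32 ≈ -5.48.
|E| > 1, so demand is elastic at this price.

-5.48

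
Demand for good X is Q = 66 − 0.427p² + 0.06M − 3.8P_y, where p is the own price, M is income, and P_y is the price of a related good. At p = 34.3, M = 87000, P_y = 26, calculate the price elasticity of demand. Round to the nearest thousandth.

First evaluate Q: 66 − 0.427(34.3)² + 0.06(87000) − 3.8(26) = 66 − 502.3612 + 5220 − 98.8 = 4684.8388.
∂Q/∂p = −2·0.427·p = -29.2922, so E_p = -29.2922·(34.3/4684.8388) ≈ -0.214.
|E_p| < 1: demand is inelastic.

-0.214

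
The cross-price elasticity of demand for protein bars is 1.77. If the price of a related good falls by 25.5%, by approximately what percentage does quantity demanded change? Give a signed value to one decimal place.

%ΔQ ≈ E × %ΔP_y = (1.77) × (-25.5%) ≈ -45.1%.

-45.1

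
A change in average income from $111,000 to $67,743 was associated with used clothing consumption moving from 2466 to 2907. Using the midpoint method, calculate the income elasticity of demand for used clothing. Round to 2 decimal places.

-0.34

%ΔQ = (2907 − 2466)/[(2466+2907)/2] = 441/2686.5 ≈ 0.1642.
%ΔI = (67,743 − 111,000)/[(111,000+67,743)/2] = -43257/89371.5 ≈ -0.4840.
E_I = %ΔQ/%ΔI ≈ -0.34.
E_I < 0: inferior good.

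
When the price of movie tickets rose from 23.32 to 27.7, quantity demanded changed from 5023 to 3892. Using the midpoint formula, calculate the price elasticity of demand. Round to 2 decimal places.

-1.48

%ΔQ = (3892 − 5023)/[(5023 + 3892)/2] = -1131/4457.5 ≈ -0.2537.
%ΔP = (27.7 − 23.32)/[(23.32 + 27.7)/2] = 4.38/25.51 ≈ 0.1717.
Arc elasticity E = %ΔQ/%ΔP ≈ -0.2537/0.1717 ≈ -1.48.
|E| > 1: demand is elastic over this range.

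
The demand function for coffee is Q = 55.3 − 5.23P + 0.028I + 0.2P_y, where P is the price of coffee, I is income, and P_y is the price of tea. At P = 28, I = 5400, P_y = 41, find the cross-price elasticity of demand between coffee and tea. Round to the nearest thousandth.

0.120

At the given point, Q = 55.3 − 5.23(28) + 0.028(5400) + 0.2(41) = 55.3 − 146.44 + 151.2 + 8.2 = 68.26.
∂Q/∂P_y = +0.2, so E_xy = 0.2·(41/68.26) ≈ 0.120.
E_xy > 0: the goods are substitutes.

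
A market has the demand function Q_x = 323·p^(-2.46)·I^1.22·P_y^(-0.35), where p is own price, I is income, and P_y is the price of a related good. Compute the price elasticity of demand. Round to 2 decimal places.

-2.46

For a Cobb–Douglas (constant-elasticity) form Q_x = A·p^α·…, the elasticity with respect to p equals the exponent α at every point.
Here the exponent on p is -2.46, so the price elasticity of demand is -2.46.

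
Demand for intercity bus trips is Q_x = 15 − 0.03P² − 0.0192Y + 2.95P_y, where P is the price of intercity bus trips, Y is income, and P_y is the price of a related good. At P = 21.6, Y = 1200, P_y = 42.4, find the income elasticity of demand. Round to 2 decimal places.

Substituting, Q_x = 15 − 0.03(21.6)² − 0.0192(1200) + 2.95(42.4) = 15 − 13.9968 − 23.04 + 125.08 = 103.0432.
∂Q_x/∂Y = −0.0192, so E_I = -0.0192·(1200/103.0432) ≈ -0.22.
E_I < 0: inferior good.

-0.22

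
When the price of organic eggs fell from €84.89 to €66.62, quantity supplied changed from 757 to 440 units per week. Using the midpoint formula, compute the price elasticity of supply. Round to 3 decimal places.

%Δq = (440 − 757)/[(757 + 440)/2] = -317/598.5 ≈ -0.5297.
%ΔP = (66.62 − 84.89)/[(84.89 + 66.62)/2] = -18.27/75.755 ≈ -0.2412.
Arc elasticity E = %Δq/%ΔP ≈ -0.5297/-0.2412 ≈ 2.196.
|E| > 1: supply is elastic over this range.

2.196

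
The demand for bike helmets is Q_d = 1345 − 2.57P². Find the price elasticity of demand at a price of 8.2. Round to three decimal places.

-0.295

At P = 8.2, Q_d = 1172.1932.
dQ_d/dP = −2·2.57·P = −42.148.
Point elasticity E = (dQ_d/dP)·(P/Q_d) = -42.148 × 8.2/1172.1932 ≈ -0.295.
|E| < 1, so demand is inelastic at this price.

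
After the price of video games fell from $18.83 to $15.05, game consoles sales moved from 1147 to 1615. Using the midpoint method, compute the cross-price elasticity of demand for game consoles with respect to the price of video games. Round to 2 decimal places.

-1.52

%ΔQ_x = (1615 − 1147)/[(1147+1615)/2] = 468/1381 ≈ 0.3389.
%ΔP_y = (15.05 − 18.83)/[(18.83+15.05)/2] ≈ -0.2231.
E_xy = 0.3389/-0.2231 ≈ -1.52.
E_xy < 0, so game consoles and video games are complements.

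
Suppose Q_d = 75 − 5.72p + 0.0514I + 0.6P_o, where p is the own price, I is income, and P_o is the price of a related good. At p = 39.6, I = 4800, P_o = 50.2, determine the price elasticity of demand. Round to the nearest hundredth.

At the given point, Q_d = 75 − 5.72(39.6) + 0.0514(4800) + 0.6(50.2) = 75 − 226.512 + 246.72 + 30.12 = 125.328.
∂Q_d/∂p = −5.72, so E_p = (−5.72)·(39.6/125.328) ≈ -1.81.
|E_p| > 1: demand is elastic.

-1.81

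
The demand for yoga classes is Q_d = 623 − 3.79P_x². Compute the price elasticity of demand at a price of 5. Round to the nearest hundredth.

-0.36

At P_x = 5, Q_d = 528.25.
dQ_d/dP_x = −2·3.79·P_x = −37.9.
Point elasticity E = (dQ_d/dP_x)·(P_x/Q_d) = -37.9 × 5/528.25 ≈ -0.36.
|E| < 1, so demand is inelastic at this price.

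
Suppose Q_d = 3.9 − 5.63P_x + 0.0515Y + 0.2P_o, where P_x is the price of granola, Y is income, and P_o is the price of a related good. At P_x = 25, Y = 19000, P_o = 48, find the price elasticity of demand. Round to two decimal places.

-0.17

At the given point, Q_d = 3.9 − 5.63(25) + 0.0515(19000) + 0.2(48) = 3.9 − 140.75 + 978.5 + 9.6 = 851.25.
∂Q_d/∂P_x = −5.63, so E_p = (−5.63)·(25/851.25) ≈ -0.17.
|E_p| < 1: demand is inelastic.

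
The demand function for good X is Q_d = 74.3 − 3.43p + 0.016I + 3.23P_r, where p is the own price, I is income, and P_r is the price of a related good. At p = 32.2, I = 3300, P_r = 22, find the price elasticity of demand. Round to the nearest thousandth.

-1.259

First evaluate Q_d: 74.3 − 3.43(32.2) + 0.016(3300) + 3.23(22) = 74.3 − 110.446 + 52.8 + 71.06 = 87.714.
∂Q_d/∂p = −3.43, so E_p = (−3.43)·(32.2/87.714) ≈ -1.259.
|E_p| > 1: demand is elastic.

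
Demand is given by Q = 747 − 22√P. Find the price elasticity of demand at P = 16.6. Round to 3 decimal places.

-0.068

At P = 16.6, Q = 657.3652.
dQ/dP = −22/(2√P) = −22/(2·4.0743).
Point elasticity E = (dQ/dP)·(P/Q) = -2.6998 × 16.6/657.3652 ≈ -0.068.
|E| < 1, so demand is inelastic at this price.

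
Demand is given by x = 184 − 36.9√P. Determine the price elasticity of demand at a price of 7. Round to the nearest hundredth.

-0.57

At P = 7, x = 86.3718.
dx/dP = −36.9/(2√P) = −36.9/(2·2.6458).
Point elasticity E = (dx/dP)·(P/x) = -6.9734 × 7/86.3718 ≈ -0.57.
|E| < 1, so demand is inelastic at this price.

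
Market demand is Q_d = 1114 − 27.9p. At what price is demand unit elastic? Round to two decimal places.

19.96

For linear demand Q_d = a − bp, E = −bp/(a − bp). |E| = 1 ⇒ bp = a − bp ⇒ p = a/(2b).
p = 1114/(2·27.9) ≈ 19.96.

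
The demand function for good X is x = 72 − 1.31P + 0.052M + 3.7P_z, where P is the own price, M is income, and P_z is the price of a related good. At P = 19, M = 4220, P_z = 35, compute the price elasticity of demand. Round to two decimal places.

Evaluating quantity at (P, M, P_z) gives x = 72 − 1.31(19) + 0.052(4220) + 3.7(35) = 72 − 24.89 + 219.44 + 129.5 = 396.05.
∂x/∂P = −1.31, so E_p = (−1.31)·(19/396.05) ≈ -0.06.
|E_p| < 1: demand is inelastic.

-0.06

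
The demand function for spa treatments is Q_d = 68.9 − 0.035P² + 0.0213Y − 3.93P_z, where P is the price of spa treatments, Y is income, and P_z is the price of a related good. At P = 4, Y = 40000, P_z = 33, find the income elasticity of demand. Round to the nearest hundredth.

1.08

Substituting, Q_d = 68.9 − 0.035(4)² + 0.0213(40000) − 3.93(33) = 68.9 − 0.56 + 852 − 129.69 = 790.65.
∂Q_d/∂Y = +0.0213, so E_I = 0.0213·(40000/790.65) ≈ 1.08.
E_I > 1: normal good (luxury).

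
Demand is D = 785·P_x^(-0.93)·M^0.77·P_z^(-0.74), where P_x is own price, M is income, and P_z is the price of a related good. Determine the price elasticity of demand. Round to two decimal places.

-0.93

For a Cobb–Douglas (constant-elasticity) form D = A·P_x^α·…, the elasticity with respect to P_x equals the exponent α at every point.
Here the exponent on P_x is -0.93, so the price elasticity of demand is -0.93.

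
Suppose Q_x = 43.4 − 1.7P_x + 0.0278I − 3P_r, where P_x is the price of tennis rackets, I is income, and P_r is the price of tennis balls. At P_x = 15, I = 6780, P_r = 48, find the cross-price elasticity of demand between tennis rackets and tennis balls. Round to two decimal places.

Substituting, Q_x = 43.4 − 1.7(15) + 0.0278(6780) − 3(48) = 43.4 − 25.5 + 188.484 − 144 = 62.384.
∂Q_x/∂P_r = −3, so E_xy = -3·(48/62.384) ≈ -2.31.
E_xy < 0: the goods are complements.

-2.31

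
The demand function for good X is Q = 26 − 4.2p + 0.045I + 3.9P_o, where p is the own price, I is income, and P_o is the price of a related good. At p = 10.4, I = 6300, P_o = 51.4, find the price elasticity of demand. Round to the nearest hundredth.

At the given point, Q = 26 − 4.2(10.4) + 0.045(6300) + 3.9(51.4) = 26 − 43.68 + 283.5 + 200.46 = 466.28.
∂Q/∂p = −4.2, so E_p = (−4.2)·(10.4/466.28) ≈ -0.09.
|E_p| < 1: demand is inelastic.

-0.09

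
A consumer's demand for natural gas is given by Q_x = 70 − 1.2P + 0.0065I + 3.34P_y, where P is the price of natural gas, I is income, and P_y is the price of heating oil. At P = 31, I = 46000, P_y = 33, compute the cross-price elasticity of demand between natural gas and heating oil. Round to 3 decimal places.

0.249

Substituting, Q_x = 70 − 1.2(31) + 0.0065(46000) + 3.34(33) = 70 − 37.2 + 299 + 110.22 = 442.02.
∂Q_x/∂P_y = +3.34, so E_xy = 3.34·(33/442.02) ≈ 0.249.
E_xy > 0: the goods are substitutes.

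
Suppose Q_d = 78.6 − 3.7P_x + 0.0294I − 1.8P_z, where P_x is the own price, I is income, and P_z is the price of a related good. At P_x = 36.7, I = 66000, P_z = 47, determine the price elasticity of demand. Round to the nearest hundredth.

-0.08

Q_d = 78.6 − 3.7(36.7) + 0.0294(66000) − 1.8(47) = 78.6 − 135.79 + 1940.4 − 84.6 = 1798.61.
∂Q_d/∂P_x = −3.7, so E_p = (−3.7)·(36.7/1798.61) ≈ -0.08.
|E_p| < 1: demand is inelastic.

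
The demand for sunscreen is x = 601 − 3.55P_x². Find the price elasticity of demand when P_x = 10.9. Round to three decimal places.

At P_x = 10.9, x = 179.2245.
dx/dP_x = −2·3.55·P_x = −77.39.
Point elasticity E = (dx/dP_x)·(P_x/x) = -77.39 × 10.9/179.2245 ≈ -4.707.
|E| > 1, so demand is elastic at this price.

-4.707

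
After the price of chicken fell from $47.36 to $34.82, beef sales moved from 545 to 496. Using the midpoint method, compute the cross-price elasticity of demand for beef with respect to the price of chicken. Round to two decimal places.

%ΔQ_x = (496 − 545)/[(545+496)/2] = -49/520.5 ≈ -0.0941.
%ΔP_y = (34.82 − 47.36)/[(47.36+34.82)/2] ≈ -0.3052.
E_xy = -0.0941/-0.3052 ≈ 0.31.
E_xy > 0, so beef and chicken are substitutes.

0.31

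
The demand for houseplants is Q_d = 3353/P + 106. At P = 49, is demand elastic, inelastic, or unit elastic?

inelastic

At P = 49, Q_d = 174.4286.
dQ_d/dP = −3353/P² = −1.3965.
Point elasticity E = (dQ_d/dP)·(P/Q_d) = -1.3965 × 49/174.4286 ≈ -0.392.
|E| ≈ 0.392 < 1, so demand is inelastic.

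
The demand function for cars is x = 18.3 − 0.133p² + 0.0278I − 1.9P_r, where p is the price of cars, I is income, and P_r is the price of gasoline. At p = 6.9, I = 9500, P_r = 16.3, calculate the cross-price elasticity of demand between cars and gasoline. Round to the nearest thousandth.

-0.126

First evaluate x: 18.3 − 0.133(6.9)² + 0.0278(9500) − 1.9(16.3) = 18.3 − 6.3321 + 264.1 − 30.97 = 245.0979.
∂x/∂P_r = −1.9, so E_xy = -1.9·(16.3/245.0979) ≈ -0.126.
E_xy < 0: the goods are complements.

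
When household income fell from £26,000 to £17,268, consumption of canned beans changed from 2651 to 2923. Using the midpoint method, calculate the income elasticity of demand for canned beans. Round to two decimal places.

-0.24

%ΔQ = (2923 − 2651)/[(2651+2923)/2] = 272/2787 ≈ 0.0976.
%ΔI = (17,268 − 26,000)/[(26,000+17,268)/2] = -8732/21634 ≈ -0.4036.
E_I = %ΔQ/%ΔI ≈ -0.24.
E_I < 0: inferior good.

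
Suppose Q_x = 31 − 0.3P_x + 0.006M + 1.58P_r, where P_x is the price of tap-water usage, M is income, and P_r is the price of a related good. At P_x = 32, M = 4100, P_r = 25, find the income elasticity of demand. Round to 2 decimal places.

First evaluate Q_x: 31 − 0.3(32) + 0.006(4100) + 1.58(25) = 31 − 9.6 + 24.6 + 39.5 = 85.5.
∂Q_x/∂M = +0.006, so E_I = 0.006·(4100/85.5) ≈ 0.29.
E_I ∈ (0,1): normal good (necessity).

0.29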